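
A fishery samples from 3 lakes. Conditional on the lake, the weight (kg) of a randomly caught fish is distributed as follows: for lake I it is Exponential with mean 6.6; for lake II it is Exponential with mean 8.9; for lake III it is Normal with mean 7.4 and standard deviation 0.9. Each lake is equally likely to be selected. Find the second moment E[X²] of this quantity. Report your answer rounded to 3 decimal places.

For each component E[X²] = Var + (mean)², giving I: 87.12; II: 158.42; III: 55.57.
Overall E[X²] = 0.333333·87.12 + 0.333333·158.42 + 0.333333·55.57 = 100.37.

100.370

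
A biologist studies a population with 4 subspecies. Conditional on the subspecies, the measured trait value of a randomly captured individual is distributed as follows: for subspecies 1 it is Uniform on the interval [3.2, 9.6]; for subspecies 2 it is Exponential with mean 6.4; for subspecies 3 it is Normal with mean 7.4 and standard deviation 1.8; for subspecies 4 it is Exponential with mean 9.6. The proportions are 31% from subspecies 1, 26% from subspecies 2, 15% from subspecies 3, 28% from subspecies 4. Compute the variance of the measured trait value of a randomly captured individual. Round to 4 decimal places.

Per component, 1: μ=6.4, E[X²]=44.3733; 2: μ=6.4, E[X²]=81.92; 3: μ=7.4, E[X²]=58; 4: μ=9.6, E[X²]=184.32.
E[X] = 0.31·6.4 + 0.26·6.4 + 0.15·7.4 + 0.28·9.6 = 7.446.
E[X²] = 0.31·44.3733 + 0.26·81.92 + 0.15·58 + 0.28·184.32 = 95.3645.
Var(X) = E[X²] − (E[X])² = 95.3645 − 55.4429 = 39.9216.

39.9216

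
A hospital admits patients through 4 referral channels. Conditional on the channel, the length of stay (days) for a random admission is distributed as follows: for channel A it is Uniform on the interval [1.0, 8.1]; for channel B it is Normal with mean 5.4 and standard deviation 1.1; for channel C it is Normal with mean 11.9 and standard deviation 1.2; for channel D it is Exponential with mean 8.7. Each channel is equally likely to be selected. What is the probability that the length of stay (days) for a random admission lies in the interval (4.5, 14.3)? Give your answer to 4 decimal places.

0.6701

Conditional on each channel, P(4.5 < X < 14.3): A: 0.507042; B: 0.793373; C: 0.97725; D: 0.402895.
By total probability, P(4.5 < X < 14.3) = 0.25·0.507042 + 0.25·0.793373 + 0.25·0.97725 + 0.25·0.402895 = 0.67014.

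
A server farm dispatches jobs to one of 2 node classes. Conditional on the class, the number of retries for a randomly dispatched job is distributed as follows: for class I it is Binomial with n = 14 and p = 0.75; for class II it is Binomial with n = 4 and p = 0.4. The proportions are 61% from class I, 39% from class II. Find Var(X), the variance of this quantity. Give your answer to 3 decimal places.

Per component, I: μ=10.5, E[X²]=112.875; II: μ=1.6, E[X²]=3.52.
E[X] = 0.61·10.5 + 0.39·1.6 = 7.029.
E[X²] = 0.61·112.875 + 0.39·3.52 = 70.2266.
Var(X) = E[X²] − (E[X])² = 70.2266 − 49.4068 = 20.8197.

20.820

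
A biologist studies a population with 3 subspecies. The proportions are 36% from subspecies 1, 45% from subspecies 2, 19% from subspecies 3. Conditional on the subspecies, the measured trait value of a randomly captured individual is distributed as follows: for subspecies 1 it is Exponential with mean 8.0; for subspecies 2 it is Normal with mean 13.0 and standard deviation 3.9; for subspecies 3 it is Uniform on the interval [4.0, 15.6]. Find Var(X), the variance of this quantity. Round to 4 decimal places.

37.1622

Per component, 1: μ=8, E[X²]=128; 2: μ=13, E[X²]=184.21; 3: μ=9.8, E[X²]=107.253.
E[X] = 0.36·8 + 0.45·13 + 0.19·9.8 = 10.592.
E[X²] = 0.36·128 + 0.45·184.21 + 0.19·107.253 = 149.353.
Var(X) = E[X²] − (E[X])² = 149.353 − 112.19 = 37.1622.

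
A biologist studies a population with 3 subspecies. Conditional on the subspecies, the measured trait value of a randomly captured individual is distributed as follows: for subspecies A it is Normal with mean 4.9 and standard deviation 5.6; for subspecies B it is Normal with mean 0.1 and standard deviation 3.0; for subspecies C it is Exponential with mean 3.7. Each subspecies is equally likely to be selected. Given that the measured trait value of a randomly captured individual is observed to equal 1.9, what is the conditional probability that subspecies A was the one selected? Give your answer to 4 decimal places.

0.1845

Likelihoods f(1.9 | ·): A: 0.0617167; B: 0.111075; C: 0.161727.
Posterior ∝ prior × likelihood. Numerator for A: 0.333333·0.0617167 = 0.0205722.
Normalizing constant: 0.333333·0.0617167 + 0.333333·0.111075 + 0.333333·0.161727 = 0.111506.
P(A | observation) = 0.0205722 / 0.111506 = 0.184494.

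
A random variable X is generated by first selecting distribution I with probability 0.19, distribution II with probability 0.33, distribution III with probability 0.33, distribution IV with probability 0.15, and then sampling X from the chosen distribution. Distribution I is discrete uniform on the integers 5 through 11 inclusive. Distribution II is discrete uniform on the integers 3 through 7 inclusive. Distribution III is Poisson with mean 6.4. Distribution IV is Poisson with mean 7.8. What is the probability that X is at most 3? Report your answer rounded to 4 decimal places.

0.1125

Conditional on each component, P(X ≤ 3): I: 0; II: 0.2; III: 0.118919; IV: 0.0484766.
By total probability, P(X ≤ 3) = 0.19·0 + 0.33·0.2 + 0.33·0.118919 + 0.15·0.0484766 = 0.112515.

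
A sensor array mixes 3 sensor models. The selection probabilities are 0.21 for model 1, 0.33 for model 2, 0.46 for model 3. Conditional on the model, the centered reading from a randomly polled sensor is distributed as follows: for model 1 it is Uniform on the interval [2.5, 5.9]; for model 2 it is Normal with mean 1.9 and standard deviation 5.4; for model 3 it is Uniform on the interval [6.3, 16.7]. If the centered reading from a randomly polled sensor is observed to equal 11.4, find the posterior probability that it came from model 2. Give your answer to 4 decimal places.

0.1050

Likelihoods f(11.4 | ·): 1: 0; 2: 0.0157198; 3: 0.0961538.
Posterior ∝ prior × likelihood. Numerator for 2: 0.33·0.0157198 = 0.00518753.
Normalizing constant: 0.21·0 + 0.33·0.0157198 + 0.46·0.0961538 = 0.0494183.
P(2 | observation) = 0.00518753 / 0.0494183 = 0.104972.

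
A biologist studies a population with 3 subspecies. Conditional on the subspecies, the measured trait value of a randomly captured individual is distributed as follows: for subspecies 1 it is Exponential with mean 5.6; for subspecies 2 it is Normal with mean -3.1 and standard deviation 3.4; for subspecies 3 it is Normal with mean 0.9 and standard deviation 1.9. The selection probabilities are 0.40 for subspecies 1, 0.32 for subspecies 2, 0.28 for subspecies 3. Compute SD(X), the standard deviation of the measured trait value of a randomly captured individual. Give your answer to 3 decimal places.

Per component, 1: μ=5.6, E[X²]=62.72; 2: μ=-3.1, E[X²]=21.17; 3: μ=0.9, E[X²]=4.42.
E[X] = 0.4·5.6 + 0.32·-3.1 + 0.28·0.9 = 1.5.
E[X²] = 0.4·62.72 + 0.32·21.17 + 0.28·4.42 = 33.1.
Var(X) = E[X²] − (E[X])² = 33.1 − 2.25 = 30.85.
SD(X) = √30.85 = 5.55428.

5.554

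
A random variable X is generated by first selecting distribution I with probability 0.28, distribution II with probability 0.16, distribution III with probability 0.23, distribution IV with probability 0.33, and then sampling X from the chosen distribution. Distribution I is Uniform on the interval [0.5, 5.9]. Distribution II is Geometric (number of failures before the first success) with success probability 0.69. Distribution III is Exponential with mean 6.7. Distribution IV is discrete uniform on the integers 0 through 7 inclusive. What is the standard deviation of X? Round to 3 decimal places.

Per component, I: μ=3.2, E[X²]=12.67; II: μ=0.449275, E[X²]=0.852972; III: μ=6.7, E[X²]=89.78; IV: μ=3.5, E[X²]=17.5.
E[X] = 0.28·3.2 + 0.16·0.449275 + 0.23·6.7 + 0.33·3.5 = 3.66388.
E[X²] = 0.28·12.67 + 0.16·0.852972 + 0.23·89.78 + 0.33·17.5 = 30.1085.
Var(X) = E[X²] − (E[X])² = 30.1085 − 13.424 = 16.6844.
SD(X) = √16.6844 = 4.08466.

4.085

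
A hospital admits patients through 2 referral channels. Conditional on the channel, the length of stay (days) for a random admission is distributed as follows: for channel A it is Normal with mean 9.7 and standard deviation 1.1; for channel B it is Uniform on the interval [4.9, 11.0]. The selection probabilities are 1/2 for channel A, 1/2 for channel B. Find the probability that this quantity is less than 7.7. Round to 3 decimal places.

0.247

Conditional on each channel, P(X < 7.7): A: 0.0345182; B: 0.459016.
By total probability, P(X < 7.7) = 0.5·0.0345182 + 0.5·0.459016 = 0.246767.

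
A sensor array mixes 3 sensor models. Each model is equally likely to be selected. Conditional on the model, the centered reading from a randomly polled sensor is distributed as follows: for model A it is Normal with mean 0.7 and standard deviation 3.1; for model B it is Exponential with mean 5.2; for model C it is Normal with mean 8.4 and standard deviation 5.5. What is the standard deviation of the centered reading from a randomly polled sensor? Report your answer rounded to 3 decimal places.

5.681

Per component, A: μ=0.7, E[X²]=10.1; B: μ=5.2, E[X²]=54.08; C: μ=8.4, E[X²]=100.81.
E[X] = 0.333333·0.7 + 0.333333·5.2 + 0.333333·8.4 = 4.76667.
E[X²] = 0.333333·10.1 + 0.333333·54.08 + 0.333333·100.81 = 54.9967.
Var(X) = E[X²] − (E[X])² = 54.9967 − 22.7211 = 32.2756.
SD(X) = √32.2756 = 5.68116.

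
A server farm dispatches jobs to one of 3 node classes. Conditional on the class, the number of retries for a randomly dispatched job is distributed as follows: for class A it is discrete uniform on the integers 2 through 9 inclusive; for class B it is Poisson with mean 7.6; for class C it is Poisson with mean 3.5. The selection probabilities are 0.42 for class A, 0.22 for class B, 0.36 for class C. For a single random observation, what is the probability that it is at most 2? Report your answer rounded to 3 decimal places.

Conditional on each class, P(X ≤ 2): A: 0.125; B: 0.0187569; C: 0.320847.
By total probability, P(X ≤ 2) = 0.42·0.125 + 0.22·0.0187569 + 0.36·0.320847 = 0.172132.

0.172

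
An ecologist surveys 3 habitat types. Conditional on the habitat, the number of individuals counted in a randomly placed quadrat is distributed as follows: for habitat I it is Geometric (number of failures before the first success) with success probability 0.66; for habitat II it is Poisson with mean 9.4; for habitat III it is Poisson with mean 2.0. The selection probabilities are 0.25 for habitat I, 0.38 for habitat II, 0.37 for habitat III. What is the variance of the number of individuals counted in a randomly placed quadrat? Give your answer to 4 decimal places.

19.9097

Per component, I: μ=0.515152, E[X²]=1.04591; II: μ=9.4, E[X²]=97.76; III: μ=2, E[X²]=6.
E[X] = 0.25·0.515152 + 0.38·9.4 + 0.37·2 = 4.44079.
E[X²] = 0.25·1.04591 + 0.38·97.76 + 0.37·6 = 39.6303.
Var(X) = E[X²] − (E[X])² = 39.6303 − 19.7206 = 19.9097.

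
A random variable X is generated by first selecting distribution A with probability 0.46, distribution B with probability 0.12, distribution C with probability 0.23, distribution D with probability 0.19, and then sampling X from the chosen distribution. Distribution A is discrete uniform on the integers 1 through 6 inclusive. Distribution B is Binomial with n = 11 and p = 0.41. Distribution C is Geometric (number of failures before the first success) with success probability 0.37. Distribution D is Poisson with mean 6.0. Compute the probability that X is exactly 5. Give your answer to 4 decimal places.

Conditional on each component, P(X = 5): A: 0.166667; B: 0.225774; C: 0.0367202; D: 0.160623.
By total probability, P(X = 5) = 0.46·0.166667 + 0.12·0.225774 + 0.23·0.0367202 + 0.19·0.160623 = 0.142724.

0.1427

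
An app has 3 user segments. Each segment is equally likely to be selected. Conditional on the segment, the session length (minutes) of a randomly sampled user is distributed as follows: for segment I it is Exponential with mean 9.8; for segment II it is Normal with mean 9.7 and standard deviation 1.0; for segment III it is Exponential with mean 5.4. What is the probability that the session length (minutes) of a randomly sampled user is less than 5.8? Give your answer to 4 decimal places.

Conditional on each segment, P(X < 5.8): I: 0.44669; II: 4.80963e-05; III: 0.658386.
By total probability, P(X < 5.8) = 0.333333·0.44669 + 0.333333·4.80963e-05 + 0.333333·0.658386 = 0.368375.

0.3684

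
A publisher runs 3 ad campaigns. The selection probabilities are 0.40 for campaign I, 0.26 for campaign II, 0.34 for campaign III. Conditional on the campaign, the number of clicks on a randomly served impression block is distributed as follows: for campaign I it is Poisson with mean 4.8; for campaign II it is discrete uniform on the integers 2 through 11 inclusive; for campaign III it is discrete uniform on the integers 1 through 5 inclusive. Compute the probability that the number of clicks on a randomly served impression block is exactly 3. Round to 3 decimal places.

0.155

Conditional on each campaign, P(X = 3): I: 0.151691; II: 0.1; III: 0.2.
By total probability, P(X = 3) = 0.4·0.151691 + 0.26·0.1 + 0.34·0.2 = 0.154676.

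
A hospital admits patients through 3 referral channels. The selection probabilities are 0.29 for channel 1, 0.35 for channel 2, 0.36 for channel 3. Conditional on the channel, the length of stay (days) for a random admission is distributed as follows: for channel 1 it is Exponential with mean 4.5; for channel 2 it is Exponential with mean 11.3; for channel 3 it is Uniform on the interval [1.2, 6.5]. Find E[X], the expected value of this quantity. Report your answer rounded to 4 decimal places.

6.6460

Component means — 1: 4.5; 2: 11.3; 3: 3.85.
E[X] = 0.29·4.5 + 0.35·11.3 + 0.36·3.85 = 6.646.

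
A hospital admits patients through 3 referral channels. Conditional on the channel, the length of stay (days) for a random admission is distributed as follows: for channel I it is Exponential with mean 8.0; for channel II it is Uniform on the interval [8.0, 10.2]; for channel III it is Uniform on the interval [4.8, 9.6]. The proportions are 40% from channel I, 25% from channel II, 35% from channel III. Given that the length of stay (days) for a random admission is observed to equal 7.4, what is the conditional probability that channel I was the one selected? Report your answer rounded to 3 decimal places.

Likelihoods f(7.4 | ·): I: 0.0495664; II: 0; III: 0.208333.
Posterior ∝ prior × likelihood. Numerator for I: 0.4·0.0495664 = 0.0198266.
Normalizing constant: 0.4·0.0495664 + 0.25·0 + 0.35·0.208333 = 0.0927432.
P(I | observation) = 0.0198266 / 0.0927432 = 0.213779.

0.214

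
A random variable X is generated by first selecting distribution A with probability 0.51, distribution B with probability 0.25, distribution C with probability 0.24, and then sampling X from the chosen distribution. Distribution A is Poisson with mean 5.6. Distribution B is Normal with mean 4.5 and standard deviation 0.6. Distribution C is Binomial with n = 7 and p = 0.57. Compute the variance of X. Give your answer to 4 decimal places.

Per component, A: μ=5.6, E[X²]=36.96; B: μ=4.5, E[X²]=20.61; C: μ=3.99, E[X²]=17.6358.
E[X] = 0.51·5.6 + 0.25·4.5 + 0.24·3.99 = 4.9386.
E[X²] = 0.51·36.96 + 0.25·20.61 + 0.24·17.6358 = 28.2347.
Var(X) = E[X²] − (E[X])² = 28.2347 − 24.3898 = 3.84492.

3.8449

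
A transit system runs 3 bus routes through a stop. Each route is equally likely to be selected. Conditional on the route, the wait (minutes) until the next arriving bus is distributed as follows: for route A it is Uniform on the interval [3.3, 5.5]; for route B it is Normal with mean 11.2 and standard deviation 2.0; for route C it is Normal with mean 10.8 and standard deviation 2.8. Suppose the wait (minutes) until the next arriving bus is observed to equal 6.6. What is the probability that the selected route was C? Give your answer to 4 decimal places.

Likelihoods f(6.6 | ·): A: 0; B: 0.0141635; C: 0.0462563.
Posterior ∝ prior × likelihood. Numerator for C: 0.333333·0.0462563 = 0.0154188.
Normalizing constant: 0.333333·0 + 0.333333·0.0141635 + 0.333333·0.0462563 = 0.0201399.
P(C | observation) = 0.0154188 / 0.0201399 = 0.765582.

0.7656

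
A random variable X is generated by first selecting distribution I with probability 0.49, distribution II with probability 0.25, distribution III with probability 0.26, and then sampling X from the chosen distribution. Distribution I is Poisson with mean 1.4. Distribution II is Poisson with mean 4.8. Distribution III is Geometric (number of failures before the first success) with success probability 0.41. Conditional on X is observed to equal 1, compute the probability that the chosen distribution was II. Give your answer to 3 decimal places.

0.041

Likelihoods P(X=1 | ·): I: 0.345236; II: 0.0395028; III: 0.2419.
Posterior ∝ prior × likelihood. Numerator for II: 0.25·0.0395028 = 0.0098757.
Normalizing constant: 0.49·0.345236 + 0.25·0.0395028 + 0.26·0.2419 = 0.241935.
P(II | observation) = 0.0098757 / 0.241935 = 0.0408196.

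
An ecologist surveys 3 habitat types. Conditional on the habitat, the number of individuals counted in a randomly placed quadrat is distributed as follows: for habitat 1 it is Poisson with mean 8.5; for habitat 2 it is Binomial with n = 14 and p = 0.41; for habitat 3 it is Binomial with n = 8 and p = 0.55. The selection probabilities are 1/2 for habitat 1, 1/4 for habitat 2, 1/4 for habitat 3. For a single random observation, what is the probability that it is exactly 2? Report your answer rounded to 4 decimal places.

0.0281

Conditional on each habitat, P(X = 2): 1: 0.00735029; 2: 0.0272166; 3: 0.0703329.
By total probability, P(X = 2) = 0.5·0.00735029 + 0.25·0.0272166 + 0.25·0.0703329 = 0.0280625.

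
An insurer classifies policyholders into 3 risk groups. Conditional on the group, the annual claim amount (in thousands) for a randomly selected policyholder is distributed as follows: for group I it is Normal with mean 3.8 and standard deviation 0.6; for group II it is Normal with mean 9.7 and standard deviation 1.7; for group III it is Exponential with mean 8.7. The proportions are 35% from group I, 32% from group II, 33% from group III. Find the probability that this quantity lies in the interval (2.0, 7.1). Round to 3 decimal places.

0.486

Conditional on each group, P(2.0 < X < 7.1): I: 0.99865; II: 0.0630782; III: 0.352469.
By total probability, P(2.0 < X < 7.1) = 0.35·0.99865 + 0.32·0.0630782 + 0.33·0.352469 = 0.486027.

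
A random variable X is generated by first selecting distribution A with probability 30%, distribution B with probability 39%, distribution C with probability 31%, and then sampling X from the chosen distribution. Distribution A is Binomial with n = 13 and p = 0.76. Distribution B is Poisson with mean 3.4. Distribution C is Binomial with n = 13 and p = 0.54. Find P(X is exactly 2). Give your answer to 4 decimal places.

0.0766

Conditional on each component, P(X = 2): A: 6.8556e-06; B: 0.192898; C: 0.00443832.
By total probability, P(X = 2) = 0.3·6.8556e-06 + 0.39·0.192898 + 0.31·0.00443832 = 0.076608.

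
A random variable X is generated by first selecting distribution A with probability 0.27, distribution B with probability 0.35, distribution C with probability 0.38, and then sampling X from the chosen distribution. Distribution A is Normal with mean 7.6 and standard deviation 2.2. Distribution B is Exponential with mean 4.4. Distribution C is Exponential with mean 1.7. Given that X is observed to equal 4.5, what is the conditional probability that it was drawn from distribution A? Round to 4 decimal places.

0.2899

Likelihoods f(4.5 | ·): A: 0.0671945; B: 0.0817302; C: 0.041682.
Posterior ∝ prior × likelihood. Numerator for A: 0.27·0.0671945 = 0.0181425.
Normalizing constant: 0.27·0.0671945 + 0.35·0.0817302 + 0.38·0.041682 = 0.0625872.
P(A | observation) = 0.0181425 / 0.0625872 = 0.289876.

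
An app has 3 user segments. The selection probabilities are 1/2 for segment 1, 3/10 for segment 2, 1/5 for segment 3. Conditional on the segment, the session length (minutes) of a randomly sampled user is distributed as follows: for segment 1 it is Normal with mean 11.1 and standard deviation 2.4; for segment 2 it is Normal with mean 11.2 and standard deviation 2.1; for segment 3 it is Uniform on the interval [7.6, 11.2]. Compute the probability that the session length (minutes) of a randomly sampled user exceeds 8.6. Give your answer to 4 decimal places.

0.8377

Conditional on each segment, P(X > 8.6): 1: 0.851217; 2: 0.89216; 3: 0.722222.
By total probability, P(X > 8.6) = 0.5·0.851217 + 0.3·0.89216 + 0.2·0.722222 = 0.837701.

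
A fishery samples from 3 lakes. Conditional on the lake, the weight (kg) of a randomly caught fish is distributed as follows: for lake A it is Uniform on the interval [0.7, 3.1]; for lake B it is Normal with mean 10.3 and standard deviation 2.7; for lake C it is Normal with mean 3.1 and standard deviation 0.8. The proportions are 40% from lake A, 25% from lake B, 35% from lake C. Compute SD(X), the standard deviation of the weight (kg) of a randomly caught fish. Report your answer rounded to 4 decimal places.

Per component, A: μ=1.9, E[X²]=4.09; B: μ=10.3, E[X²]=113.38; C: μ=3.1, E[X²]=10.25.
E[X] = 0.4·1.9 + 0.25·10.3 + 0.35·3.1 = 4.42.
E[X²] = 0.4·4.09 + 0.25·113.38 + 0.35·10.25 = 33.5685.
Var(X) = E[X²] − (E[X])² = 33.5685 − 19.5364 = 14.0321.
SD(X) = √14.0321 = 3.74594.

3.7459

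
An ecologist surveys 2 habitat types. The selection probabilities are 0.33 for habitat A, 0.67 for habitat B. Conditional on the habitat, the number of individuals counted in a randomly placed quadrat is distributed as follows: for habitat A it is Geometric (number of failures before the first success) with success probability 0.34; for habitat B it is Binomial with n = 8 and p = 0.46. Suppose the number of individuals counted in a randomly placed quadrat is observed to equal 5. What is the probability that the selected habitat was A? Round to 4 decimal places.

Likelihoods P(X=5 | ·): A: 0.0425793; B: 0.181618.
Posterior ∝ prior × likelihood. Numerator for A: 0.33·0.0425793 = 0.0140512.
Normalizing constant: 0.33·0.0425793 + 0.67·0.181618 = 0.135735.
P(A | observation) = 0.0140512 / 0.135735 = 0.103519.

0.1035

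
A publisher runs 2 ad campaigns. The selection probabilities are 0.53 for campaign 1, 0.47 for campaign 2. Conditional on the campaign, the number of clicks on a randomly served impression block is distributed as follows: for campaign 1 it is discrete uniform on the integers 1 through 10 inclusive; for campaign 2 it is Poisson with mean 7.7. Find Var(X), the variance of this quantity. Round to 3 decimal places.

9.197

Per component, 1: μ=5.5, E[X²]=38.5; 2: μ=7.7, E[X²]=66.99.
E[X] = 0.53·5.5 + 0.47·7.7 = 6.534.
E[X²] = 0.53·38.5 + 0.47·66.99 = 51.8903.
Var(X) = E[X²] − (E[X])² = 51.8903 − 42.6932 = 9.19714.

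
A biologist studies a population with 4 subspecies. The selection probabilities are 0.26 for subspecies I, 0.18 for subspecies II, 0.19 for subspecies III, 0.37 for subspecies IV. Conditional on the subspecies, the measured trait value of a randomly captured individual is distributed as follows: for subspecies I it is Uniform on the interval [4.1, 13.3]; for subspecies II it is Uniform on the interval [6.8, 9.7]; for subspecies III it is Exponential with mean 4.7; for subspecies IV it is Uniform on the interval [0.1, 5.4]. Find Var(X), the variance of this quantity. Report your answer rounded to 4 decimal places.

13.9418

Per component, I: μ=8.7, E[X²]=82.7433; II: μ=8.25, E[X²]=68.7633; III: μ=4.7, E[X²]=44.18; IV: μ=2.75, E[X²]=9.90333.
E[X] = 0.26·8.7 + 0.18·8.25 + 0.19·4.7 + 0.37·2.75 = 5.6575.
E[X²] = 0.26·82.7433 + 0.18·68.7633 + 0.19·44.18 + 0.37·9.90333 = 45.9491.
Var(X) = E[X²] − (E[X])² = 45.9491 − 32.0073 = 13.9418.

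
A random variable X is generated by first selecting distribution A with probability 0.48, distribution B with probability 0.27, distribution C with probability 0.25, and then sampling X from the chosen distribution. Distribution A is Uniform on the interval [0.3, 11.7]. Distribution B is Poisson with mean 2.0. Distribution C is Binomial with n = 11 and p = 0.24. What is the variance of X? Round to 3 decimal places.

9.696

Per component, A: μ=6, E[X²]=46.83; B: μ=2, E[X²]=6; C: μ=2.64, E[X²]=8.976.
E[X] = 0.48·6 + 0.27·2 + 0.25·2.64 = 4.08.
E[X²] = 0.48·46.83 + 0.27·6 + 0.25·8.976 = 26.3424.
Var(X) = E[X²] − (E[X])² = 26.3424 − 16.6464 = 9.696.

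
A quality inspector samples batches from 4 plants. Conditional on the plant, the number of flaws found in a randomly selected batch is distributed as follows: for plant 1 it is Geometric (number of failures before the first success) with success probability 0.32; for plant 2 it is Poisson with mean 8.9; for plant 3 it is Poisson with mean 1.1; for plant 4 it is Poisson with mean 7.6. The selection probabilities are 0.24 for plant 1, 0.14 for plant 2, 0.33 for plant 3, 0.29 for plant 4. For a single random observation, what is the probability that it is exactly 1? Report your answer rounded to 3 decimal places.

Conditional on each plant, P(X = 1): 1: 0.2176; 2: 0.00121386; 3: 0.366158; 4: 0.00380343.
By total probability, P(X = 1) = 0.24·0.2176 + 0.14·0.00121386 + 0.33·0.366158 + 0.29·0.00380343 = 0.174329.

0.174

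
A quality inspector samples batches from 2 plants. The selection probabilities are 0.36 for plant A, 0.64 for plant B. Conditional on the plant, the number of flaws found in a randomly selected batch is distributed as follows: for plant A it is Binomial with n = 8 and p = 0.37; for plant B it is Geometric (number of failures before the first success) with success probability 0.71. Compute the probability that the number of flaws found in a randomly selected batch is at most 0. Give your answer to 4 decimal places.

0.4633

Conditional on each plant, P(X ≤ 0): A: 0.0248156; B: 0.71.
By total probability, P(X ≤ 0) = 0.36·0.0248156 + 0.64·0.71 = 0.463334.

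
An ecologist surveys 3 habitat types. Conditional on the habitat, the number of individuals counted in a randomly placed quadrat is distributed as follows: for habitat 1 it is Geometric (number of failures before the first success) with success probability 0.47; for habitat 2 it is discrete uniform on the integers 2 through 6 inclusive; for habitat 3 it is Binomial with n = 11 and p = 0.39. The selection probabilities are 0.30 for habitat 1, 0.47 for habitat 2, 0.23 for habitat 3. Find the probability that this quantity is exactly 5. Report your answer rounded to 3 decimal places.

0.149

Conditional on each habitat, P(X = 5): 1: 0.0196552; 2: 0.2; 3: 0.214755.
By total probability, P(X = 5) = 0.3·0.0196552 + 0.47·0.2 + 0.23·0.214755 = 0.14929.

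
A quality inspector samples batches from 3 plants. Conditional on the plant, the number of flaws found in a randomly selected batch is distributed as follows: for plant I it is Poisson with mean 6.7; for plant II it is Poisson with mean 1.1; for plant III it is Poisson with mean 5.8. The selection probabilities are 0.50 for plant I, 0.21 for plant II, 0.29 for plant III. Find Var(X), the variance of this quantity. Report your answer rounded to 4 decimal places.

10.0185

Per component, I: μ=6.7, E[X²]=51.59; II: μ=1.1, E[X²]=2.31; III: μ=5.8, E[X²]=39.44.
E[X] = 0.5·6.7 + 0.21·1.1 + 0.29·5.8 = 5.263.
E[X²] = 0.5·51.59 + 0.21·2.31 + 0.29·39.44 = 37.7177.
Var(X) = E[X²] − (E[X])² = 37.7177 − 27.6992 = 10.0185.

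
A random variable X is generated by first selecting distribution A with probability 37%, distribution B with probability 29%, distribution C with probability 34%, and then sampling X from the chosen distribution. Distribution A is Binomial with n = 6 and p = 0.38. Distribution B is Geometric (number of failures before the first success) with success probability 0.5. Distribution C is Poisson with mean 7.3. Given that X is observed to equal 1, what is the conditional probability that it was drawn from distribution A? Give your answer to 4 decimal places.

Likelihoods P(X=1 | ·): A: 0.208878; B: 0.25; C: 0.00493143.
Posterior ∝ prior × likelihood. Numerator for A: 0.37·0.208878 = 0.077285.
Normalizing constant: 0.37·0.208878 + 0.29·0.25 + 0.34·0.00493143 = 0.151462.
P(A | observation) = 0.077285 / 0.151462 = 0.510261.

0.5103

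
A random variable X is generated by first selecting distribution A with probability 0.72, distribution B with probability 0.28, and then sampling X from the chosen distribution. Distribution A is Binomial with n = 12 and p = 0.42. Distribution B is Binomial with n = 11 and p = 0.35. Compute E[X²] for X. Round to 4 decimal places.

For each component E[X²] = Var + (mean)², giving A: 28.3248; B: 17.325.
Overall E[X²] = 0.72·28.3248 + 0.28·17.325 = 25.2449.

25.2449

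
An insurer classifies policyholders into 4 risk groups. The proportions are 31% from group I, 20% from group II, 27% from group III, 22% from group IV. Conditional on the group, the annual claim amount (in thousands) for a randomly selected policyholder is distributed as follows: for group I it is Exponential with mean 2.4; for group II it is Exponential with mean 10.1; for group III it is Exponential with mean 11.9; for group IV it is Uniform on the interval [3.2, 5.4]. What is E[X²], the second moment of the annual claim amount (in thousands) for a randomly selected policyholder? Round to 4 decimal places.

125.0011

For each component E[X²] = Var + (mean)², giving I: 11.52; II: 204.02; III: 283.22; IV: 18.8933.
Overall E[X²] = 0.31·11.52 + 0.2·204.02 + 0.27·283.22 + 0.22·18.8933 = 125.001.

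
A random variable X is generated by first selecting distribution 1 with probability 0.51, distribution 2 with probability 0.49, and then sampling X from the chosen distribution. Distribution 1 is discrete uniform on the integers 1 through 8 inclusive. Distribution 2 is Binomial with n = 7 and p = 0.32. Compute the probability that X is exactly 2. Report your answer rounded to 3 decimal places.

0.217

Conditional on each component, P(X = 2): 1: 0.125; 2: 0.312654.
By total probability, P(X = 2) = 0.51·0.125 + 0.49·0.312654 = 0.21695.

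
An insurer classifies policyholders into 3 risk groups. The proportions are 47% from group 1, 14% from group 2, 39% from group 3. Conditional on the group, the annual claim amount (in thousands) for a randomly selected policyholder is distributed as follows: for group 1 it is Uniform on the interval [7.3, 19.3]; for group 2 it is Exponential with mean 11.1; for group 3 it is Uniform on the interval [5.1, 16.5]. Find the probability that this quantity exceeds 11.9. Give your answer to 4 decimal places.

Conditional on each group, P(X > 11.9): 1: 0.616667; 2: 0.342299; 3: 0.403509.
By total probability, P(X > 11.9) = 0.47·0.616667 + 0.14·0.342299 + 0.39·0.403509 = 0.495124.

0.4951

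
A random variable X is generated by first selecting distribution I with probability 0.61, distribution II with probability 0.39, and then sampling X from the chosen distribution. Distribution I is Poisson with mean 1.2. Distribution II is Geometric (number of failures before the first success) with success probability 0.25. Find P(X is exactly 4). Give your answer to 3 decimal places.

Conditional on each component, P(X = 4): I: 0.0260232; II: 0.0791016.
By total probability, P(X = 4) = 0.61·0.0260232 + 0.39·0.0791016 = 0.0467237.

0.047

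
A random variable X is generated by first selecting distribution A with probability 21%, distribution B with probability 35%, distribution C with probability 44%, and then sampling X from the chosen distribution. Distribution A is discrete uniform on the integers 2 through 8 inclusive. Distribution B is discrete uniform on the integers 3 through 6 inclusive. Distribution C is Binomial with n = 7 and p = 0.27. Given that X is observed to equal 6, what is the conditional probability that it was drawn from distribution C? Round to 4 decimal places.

0.0074

Likelihoods P(X=6 | ·): A: 0.142857; B: 0.25; C: 0.00197972.
Posterior ∝ prior × likelihood. Numerator for C: 0.44·0.00197972 = 0.000871076.
Normalizing constant: 0.21·0.142857 + 0.35·0.25 + 0.44·0.00197972 = 0.118371.
P(C | observation) = 0.000871076 / 0.118371 = 0.00735886.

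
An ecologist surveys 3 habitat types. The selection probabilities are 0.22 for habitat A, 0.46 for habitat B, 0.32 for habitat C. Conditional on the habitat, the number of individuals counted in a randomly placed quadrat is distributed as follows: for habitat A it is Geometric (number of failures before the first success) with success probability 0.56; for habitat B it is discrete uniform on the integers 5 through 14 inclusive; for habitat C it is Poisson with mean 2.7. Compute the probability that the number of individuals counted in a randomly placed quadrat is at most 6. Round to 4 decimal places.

Conditional on each habitat, P(X ≤ 6): A: 0.996807; B: 0.2; C: 0.979431.
By total probability, P(X ≤ 6) = 0.22·0.996807 + 0.46·0.2 + 0.32·0.979431 = 0.624715.

0.6247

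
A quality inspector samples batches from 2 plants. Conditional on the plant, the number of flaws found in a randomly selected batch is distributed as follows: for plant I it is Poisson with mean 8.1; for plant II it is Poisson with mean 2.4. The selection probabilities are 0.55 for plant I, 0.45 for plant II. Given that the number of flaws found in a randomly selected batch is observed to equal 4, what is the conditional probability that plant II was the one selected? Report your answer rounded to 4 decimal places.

0.6533

Likelihoods P(X=4 | ·): I: 0.0544432; II: 0.125408.
Posterior ∝ prior × likelihood. Numerator for II: 0.45·0.125408 = 0.0564338.
Normalizing constant: 0.55·0.0544432 + 0.45·0.125408 = 0.0863776.
P(II | observation) = 0.0564338 / 0.0863776 = 0.653339.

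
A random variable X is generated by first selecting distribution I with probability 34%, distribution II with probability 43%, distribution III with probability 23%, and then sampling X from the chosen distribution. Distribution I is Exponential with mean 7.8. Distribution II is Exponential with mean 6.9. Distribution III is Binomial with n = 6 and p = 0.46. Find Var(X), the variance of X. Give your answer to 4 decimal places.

45.3006

Per component, I: μ=7.8, E[X²]=121.68; II: μ=6.9, E[X²]=95.22; III: μ=2.76, E[X²]=9.108.
E[X] = 0.34·7.8 + 0.43·6.9 + 0.23·2.76 = 6.2538.
E[X²] = 0.34·121.68 + 0.43·95.22 + 0.23·9.108 = 84.4106.
Var(X) = E[X²] − (E[X])² = 84.4106 − 39.11 = 45.3006.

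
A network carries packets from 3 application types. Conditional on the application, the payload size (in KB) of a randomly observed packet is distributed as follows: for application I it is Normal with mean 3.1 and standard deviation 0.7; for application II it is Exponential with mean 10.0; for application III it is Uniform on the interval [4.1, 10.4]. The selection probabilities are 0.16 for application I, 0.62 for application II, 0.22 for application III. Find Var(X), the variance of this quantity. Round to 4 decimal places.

Per component, I: μ=3.1, E[X²]=10.1; II: μ=10, E[X²]=200; III: μ=7.25, E[X²]=55.87.
E[X] = 0.16·3.1 + 0.62·10 + 0.22·7.25 = 8.291.
E[X²] = 0.16·10.1 + 0.62·200 + 0.22·55.87 = 137.907.
Var(X) = E[X²] − (E[X])² = 137.907 − 68.7407 = 69.1667.

69.1667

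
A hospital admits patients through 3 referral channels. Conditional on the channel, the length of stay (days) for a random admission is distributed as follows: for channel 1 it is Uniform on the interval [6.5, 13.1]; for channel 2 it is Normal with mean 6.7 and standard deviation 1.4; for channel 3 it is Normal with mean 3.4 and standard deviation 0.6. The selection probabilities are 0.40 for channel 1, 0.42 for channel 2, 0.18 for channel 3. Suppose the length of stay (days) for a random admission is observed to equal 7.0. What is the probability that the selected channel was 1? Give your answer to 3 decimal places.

0.341

Likelihoods f(7.0 | ·): 1: 0.151515; 2: 0.278491; 3: 1.01265e-08.
Posterior ∝ prior × likelihood. Numerator for 1: 0.4·0.151515 = 0.0606061.
Normalizing constant: 0.4·0.151515 + 0.42·0.278491 + 0.18·1.01265e-08 = 0.177572.
P(1 | observation) = 0.0606061 / 0.177572 = 0.341304.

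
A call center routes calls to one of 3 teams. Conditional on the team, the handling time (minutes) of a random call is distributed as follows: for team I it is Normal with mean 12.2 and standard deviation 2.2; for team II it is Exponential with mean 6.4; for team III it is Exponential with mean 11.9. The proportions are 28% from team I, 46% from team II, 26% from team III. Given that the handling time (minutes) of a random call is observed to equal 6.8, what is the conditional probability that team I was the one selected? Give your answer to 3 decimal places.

Likelihoods f(6.8 | ·): I: 0.00891703; II: 0.0539986; III: 0.0474553.
Posterior ∝ prior × likelihood. Numerator for I: 0.28·0.00891703 = 0.00249677.
Normalizing constant: 0.28·0.00891703 + 0.46·0.0539986 + 0.26·0.0474553 = 0.0396745.
P(I | observation) = 0.00249677 / 0.0396745 = 0.0629313.

0.063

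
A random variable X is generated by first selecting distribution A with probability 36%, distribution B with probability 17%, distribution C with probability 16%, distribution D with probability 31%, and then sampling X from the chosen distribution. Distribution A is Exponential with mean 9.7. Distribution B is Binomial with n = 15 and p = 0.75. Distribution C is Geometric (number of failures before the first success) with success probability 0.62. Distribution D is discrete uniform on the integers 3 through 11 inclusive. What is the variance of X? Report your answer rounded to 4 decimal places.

Per component, A: μ=9.7, E[X²]=188.18; B: μ=11.25, E[X²]=129.375; C: μ=0.612903, E[X²]=1.3642; D: μ=7, E[X²]=55.6667.
E[X] = 0.36·9.7 + 0.17·11.25 + 0.16·0.612903 + 0.31·7 = 7.67256.
E[X²] = 0.36·188.18 + 0.17·129.375 + 0.16·1.3642 + 0.31·55.6667 = 107.213.
Var(X) = E[X²] − (E[X])² = 107.213 − 58.8682 = 48.3452.

48.3452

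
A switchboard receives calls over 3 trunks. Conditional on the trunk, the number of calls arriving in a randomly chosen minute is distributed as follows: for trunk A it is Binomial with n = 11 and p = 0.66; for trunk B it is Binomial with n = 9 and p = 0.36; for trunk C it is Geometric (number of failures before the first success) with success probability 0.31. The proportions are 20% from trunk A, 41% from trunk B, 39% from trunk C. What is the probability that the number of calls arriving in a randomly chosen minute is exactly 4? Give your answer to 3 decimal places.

Conditional on each trunk, P(X = 4): A: 0.0328884; B: 0.227238; C: 0.0702681.
By total probability, P(X = 4) = 0.2·0.0328884 + 0.41·0.227238 + 0.39·0.0702681 = 0.12715.

0.127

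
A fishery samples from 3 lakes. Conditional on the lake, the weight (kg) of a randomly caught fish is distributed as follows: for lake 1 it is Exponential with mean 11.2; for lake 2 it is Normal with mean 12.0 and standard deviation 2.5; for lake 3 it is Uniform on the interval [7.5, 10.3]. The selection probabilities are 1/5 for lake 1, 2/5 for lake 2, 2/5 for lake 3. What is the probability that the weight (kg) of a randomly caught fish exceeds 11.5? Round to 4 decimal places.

0.3033

Conditional on each lake, P(X > 11.5): 1: 0.358156; 2: 0.57926; 3: 0.
By total probability, P(X > 11.5) = 0.2·0.358156 + 0.4·0.57926 + 0.4·0 = 0.303335.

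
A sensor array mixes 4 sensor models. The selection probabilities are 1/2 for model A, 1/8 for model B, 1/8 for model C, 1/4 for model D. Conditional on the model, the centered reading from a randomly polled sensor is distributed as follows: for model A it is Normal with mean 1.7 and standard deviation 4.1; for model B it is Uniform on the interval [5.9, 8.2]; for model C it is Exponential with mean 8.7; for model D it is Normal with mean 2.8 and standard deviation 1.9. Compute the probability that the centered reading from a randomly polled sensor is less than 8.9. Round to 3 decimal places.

0.935

Conditional on each model, P(X < 8.9): A: 0.960464; B: 1; C: 0.640481; D: 0.999338.
By total probability, P(X < 8.9) = 0.5·0.960464 + 0.125·1 + 0.125·0.640481 + 0.25·0.999338 = 0.935127.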